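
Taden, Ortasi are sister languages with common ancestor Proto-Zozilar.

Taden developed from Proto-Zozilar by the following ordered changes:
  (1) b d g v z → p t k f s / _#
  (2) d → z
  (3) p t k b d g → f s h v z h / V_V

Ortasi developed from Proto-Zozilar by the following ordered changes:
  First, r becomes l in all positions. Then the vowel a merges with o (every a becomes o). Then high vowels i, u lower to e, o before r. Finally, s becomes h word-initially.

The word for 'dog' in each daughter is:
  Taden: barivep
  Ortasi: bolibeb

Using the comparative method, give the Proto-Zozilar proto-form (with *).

Position 2: Taden has a, Ortasi has o. Taden preserves a here (none of its changes turn any other segment into a), so the proto-segment is *a.
Position 5: Taden has v, Ortasi has b. Ortasi preserves b here (none of its changes turn any other segment into b), so the proto-segment is *b.
Position 7: Taden has p, Ortasi has b. Ortasi preserves b here (none of its changes turn any other segment into b), so the proto-segment is *b.
Continuing position by position gives *baribeb; check it forward:
Taden: start from *baribeb.
  rule 1 (final devoicing): baribeb → baribep
  rule 2: no change — baribep
  rule 3 (intervocalic lenition): baribep → barivep
  ⇒ Taden barivep
Ortasi: *baribeb
  baribeb → balibeb   [unconditioned shift]
  balibeb → bolibeb   [vowel merger]
  bolibeb (rule 3 does not apply)
  bolibeb (rule 4 does not apply)
  giving Ortasi bolibeb.
*baribeb is the unique common source.

*baribeb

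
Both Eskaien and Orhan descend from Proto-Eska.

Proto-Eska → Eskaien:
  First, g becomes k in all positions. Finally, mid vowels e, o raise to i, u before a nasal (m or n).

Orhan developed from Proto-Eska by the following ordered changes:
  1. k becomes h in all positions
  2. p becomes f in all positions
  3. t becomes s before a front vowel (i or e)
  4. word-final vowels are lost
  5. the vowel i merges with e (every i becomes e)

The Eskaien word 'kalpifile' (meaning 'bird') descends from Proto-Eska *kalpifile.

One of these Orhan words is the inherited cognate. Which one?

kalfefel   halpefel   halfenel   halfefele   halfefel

Orhan: *kalpifile
  kalpifile → halpifile   [unconditioned shift]
  halpifile → halfifile   [unconditioned shift]
  halfifile (rule 3 does not apply)
  halfifile → halfifil   [apocope]
  halfifil → halfefel   [vowel merger]
  giving Orhan halfefel.

halfefel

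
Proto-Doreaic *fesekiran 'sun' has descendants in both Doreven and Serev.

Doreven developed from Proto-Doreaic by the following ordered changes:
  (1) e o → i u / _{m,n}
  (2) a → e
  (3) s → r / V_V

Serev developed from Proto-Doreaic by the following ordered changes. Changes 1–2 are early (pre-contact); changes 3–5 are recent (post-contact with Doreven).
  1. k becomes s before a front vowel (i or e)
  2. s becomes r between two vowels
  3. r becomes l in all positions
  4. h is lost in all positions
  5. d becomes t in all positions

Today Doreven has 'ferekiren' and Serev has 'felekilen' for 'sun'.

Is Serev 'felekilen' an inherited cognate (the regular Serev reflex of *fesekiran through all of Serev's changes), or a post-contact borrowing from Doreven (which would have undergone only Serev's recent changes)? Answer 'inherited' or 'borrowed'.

borrowed

If inherited, *fesekiran would pass through all of Serev's changes:
Serev: *fesekiran > fesesiran > fereriran > felelilan  (by palatalisation, rhotacism, unconditioned shift)
If borrowed from Doreven 'ferekiren' after the early changes, it would undergo only the recent ones:
  rule 3 (unconditioned shift): ferekiren → felekilen
  rule 4 (h-loss): no change (felekilen)
  rule 5 (unconditioned shift): no change (felekilen)
  ⇒ as a loan: felekilen
Serev 'felekilen' matches the loan outcome 'felekilen', not the inherited 'felelilan' — it skipped the early Serev changes, so it was borrowed from Doreven.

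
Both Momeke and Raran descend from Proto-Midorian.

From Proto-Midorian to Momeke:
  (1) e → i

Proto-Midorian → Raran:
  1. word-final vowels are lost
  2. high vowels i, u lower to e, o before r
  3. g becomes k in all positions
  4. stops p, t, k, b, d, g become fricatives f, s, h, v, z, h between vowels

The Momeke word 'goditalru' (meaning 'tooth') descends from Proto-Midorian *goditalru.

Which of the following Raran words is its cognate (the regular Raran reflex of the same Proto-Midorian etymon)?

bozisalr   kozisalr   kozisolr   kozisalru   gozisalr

Raran: start from *goditalru.
  rule 1 (apocope): goditalru → goditalr
  rule 2: no change — goditalr
  rule 3 (unconditioned shift): goditalr → koditalr
  rule 4 (intervocalic lenition): koditalr → kozisalr
  ⇒ Raran kozisalr
The other candidates each miss or misapply at least one Raran change.

kozisalr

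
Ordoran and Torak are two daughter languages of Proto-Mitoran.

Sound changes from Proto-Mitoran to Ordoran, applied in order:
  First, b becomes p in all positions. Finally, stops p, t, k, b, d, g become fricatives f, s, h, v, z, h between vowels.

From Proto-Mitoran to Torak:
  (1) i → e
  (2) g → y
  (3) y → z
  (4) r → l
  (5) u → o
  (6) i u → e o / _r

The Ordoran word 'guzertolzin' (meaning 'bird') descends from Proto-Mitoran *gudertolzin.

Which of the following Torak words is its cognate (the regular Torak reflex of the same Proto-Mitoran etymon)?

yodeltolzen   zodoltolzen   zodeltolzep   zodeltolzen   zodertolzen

zodeltolzen

Torak: *gudertolzin > gudertolzen > yudertolzen > zudertolzen > zudeltolzen > zodeltolzen  (by vowel merger, unconditioned shift, unconditioned shift, unconditioned shift, vowel merger)
The other candidates each miss or misapply at least one Torak change.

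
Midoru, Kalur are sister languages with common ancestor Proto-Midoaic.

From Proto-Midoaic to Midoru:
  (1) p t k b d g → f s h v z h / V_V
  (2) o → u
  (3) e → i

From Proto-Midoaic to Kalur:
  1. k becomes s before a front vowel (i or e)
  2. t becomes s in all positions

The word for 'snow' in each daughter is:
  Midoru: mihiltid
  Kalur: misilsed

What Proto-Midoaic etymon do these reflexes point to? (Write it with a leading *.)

*mikilted

Position 7: Midoru has i, Kalur has e. Kalur preserves e here (none of its changes turn any other segment into e), so the proto-segment is *e.
Position 3: Midoru has h, Kalur has s. Taking the neighbouring segments as reconstructed: Midoru h could go back to *k or *g or *h; Kalur s could go back to *t or *k or *s — the one source consistent with every daughter is *k.
Position 6: Midoru has t, Kalur has s. Midoru preserves t here (none of its changes turn any other segment into t), so the proto-segment is *t.
This points to *mikilted. Verify forward in each daughter:
Midoru: start from *mikilted.
  rule 1 (intervocalic lenition): mikilted → mihilted
  rule 2: no change — mihilted
  rule 3 (vowel merger): mihilted → mihiltid
  ⇒ Midoru mihiltid
Kalur: *mikilted
  mikilted → misilted   [palatalisation]
  misilted → misilsed   [unconditioned shift]
  giving Kalur misilsed.
*mikilted is the unique common source.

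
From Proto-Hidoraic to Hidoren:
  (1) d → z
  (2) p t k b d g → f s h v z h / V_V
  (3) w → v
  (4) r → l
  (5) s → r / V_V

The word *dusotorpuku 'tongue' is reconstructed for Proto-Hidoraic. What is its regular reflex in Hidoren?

zurorolpuhu

Hidoren: start from *dusotorpuku.
  rule 1 (unconditioned shift): dusotorpuku → zusotorpuku
  rule 2 (intervocalic lenition): zusotorpuku → zusosorpuhu
  rule 3: no change — zusosorpuhu
  rule 4 (unconditioned shift): zusosorpuhu → zusosolpuhu
  rule 5 (rhotacism): zusosolpuhu → zurorolpuhu
  ⇒ Hidoren zurorolpuhu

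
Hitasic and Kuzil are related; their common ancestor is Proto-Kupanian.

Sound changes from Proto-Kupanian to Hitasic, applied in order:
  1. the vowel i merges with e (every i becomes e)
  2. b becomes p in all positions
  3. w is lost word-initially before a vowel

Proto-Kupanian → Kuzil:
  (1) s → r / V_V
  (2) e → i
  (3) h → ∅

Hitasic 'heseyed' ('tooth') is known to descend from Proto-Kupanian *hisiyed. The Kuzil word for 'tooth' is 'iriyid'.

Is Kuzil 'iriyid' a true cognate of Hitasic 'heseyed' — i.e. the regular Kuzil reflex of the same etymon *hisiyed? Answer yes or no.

Derive the expected Kuzil reflex of *hisiyed:
Kuzil: *hisiyed
  hisiyed → hiriyed   [rhotacism]
  hiriyed → hiriyid   [vowel merger]
  hiriyid → iriyid   [h-loss]
  giving Kuzil iriyid.
Kuzil 'iriyid' matches the regular reflex exactly, so the pair is cognate.

yes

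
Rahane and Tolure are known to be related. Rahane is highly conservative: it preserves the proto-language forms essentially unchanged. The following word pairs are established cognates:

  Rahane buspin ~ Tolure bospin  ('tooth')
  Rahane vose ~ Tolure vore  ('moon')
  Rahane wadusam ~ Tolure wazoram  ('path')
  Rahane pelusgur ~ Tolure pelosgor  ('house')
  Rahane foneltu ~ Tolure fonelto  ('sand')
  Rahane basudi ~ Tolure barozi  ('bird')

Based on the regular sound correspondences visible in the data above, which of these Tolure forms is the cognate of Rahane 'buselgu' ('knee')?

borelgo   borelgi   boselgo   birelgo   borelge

borelgo

buspin ~ bospin, wadusam ~ wazoram — Rahane u corresponds to Tolure o after a consonant, before a consonant other than r, m, n, p, b, f, v.
vose ~ vore — Rahane s corresponds to Tolure r between vowels (before a front vowel).
foneltu ~ fonelto — Rahane u corresponds to Tolure o word-finally.
Applying these to Rahane 'buselgu':
  buselgu → boselgu   (u→o after a consonant, before a consonant other than r, m, n, p, b, f, v)
  boselgu → borelgu   (s→r between vowels (before a front vowel))
  borelgu → borelgo   (u→o word-finally)
So the Tolure cognate is 'borelgo'.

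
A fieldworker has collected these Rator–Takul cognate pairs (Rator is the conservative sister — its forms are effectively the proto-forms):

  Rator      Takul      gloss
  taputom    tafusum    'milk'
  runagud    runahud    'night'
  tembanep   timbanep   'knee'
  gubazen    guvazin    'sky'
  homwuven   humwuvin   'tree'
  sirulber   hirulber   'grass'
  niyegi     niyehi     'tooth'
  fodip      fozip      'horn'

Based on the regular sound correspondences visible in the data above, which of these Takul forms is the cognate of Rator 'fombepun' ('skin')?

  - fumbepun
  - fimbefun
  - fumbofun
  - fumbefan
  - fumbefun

fumbefun

taputom ~ tafusum, homwuven ~ humwuvin — Rator o corresponds to Takul u after a consonant, before a nasal.
taputom ~ tafusum — Rator p corresponds to Takul f between vowels (before a back vowel).
Applying these to Rator 'fombepun':
  fombepun → fumbepun   (o→u after a consonant, before a nasal)
  fumbepun → fumbefun   (p→f between vowels (before a back vowel))
So the Takul cognate is 'fumbefun'.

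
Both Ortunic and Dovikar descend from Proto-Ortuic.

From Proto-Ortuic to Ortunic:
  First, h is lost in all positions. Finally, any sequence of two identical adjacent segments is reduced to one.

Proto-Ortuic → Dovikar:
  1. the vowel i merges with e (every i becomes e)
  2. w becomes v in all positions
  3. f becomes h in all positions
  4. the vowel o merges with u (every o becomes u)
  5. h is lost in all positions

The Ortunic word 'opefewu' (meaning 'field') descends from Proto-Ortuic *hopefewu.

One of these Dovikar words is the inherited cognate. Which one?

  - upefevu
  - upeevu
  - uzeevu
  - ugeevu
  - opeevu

upeevu

Dovikar: *hopefewu > hopefevu > hopehevu > hupehevu > upeevu  (by unconditioned shift, unconditioned shift, vowel merger, h-loss)
Among the options, 'upeevu' alone shows every Dovikar change applied in order.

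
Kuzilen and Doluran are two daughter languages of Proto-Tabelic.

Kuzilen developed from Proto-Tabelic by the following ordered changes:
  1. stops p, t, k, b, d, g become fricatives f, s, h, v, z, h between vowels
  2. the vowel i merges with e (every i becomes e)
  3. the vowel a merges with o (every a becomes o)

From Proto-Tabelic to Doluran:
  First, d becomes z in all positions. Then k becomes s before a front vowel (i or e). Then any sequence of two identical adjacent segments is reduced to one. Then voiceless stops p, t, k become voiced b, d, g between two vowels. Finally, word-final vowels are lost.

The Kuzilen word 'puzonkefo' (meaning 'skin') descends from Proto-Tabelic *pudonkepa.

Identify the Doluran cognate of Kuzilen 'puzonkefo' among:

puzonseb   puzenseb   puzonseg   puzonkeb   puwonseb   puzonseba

Doluran: *pudonkepa
  pudonkepa → puzonkepa   [unconditioned shift]
  puzonkepa → puzonsepa   [palatalisation]
  puzonsepa (rule 3 does not apply)
  puzonsepa → puzonseba   [intervocalic voicing]
  puzonseba → puzonseb   [apocope]
  giving Doluran puzonseb.
The other candidates each miss or misapply at least one Doluran change.

puzonseb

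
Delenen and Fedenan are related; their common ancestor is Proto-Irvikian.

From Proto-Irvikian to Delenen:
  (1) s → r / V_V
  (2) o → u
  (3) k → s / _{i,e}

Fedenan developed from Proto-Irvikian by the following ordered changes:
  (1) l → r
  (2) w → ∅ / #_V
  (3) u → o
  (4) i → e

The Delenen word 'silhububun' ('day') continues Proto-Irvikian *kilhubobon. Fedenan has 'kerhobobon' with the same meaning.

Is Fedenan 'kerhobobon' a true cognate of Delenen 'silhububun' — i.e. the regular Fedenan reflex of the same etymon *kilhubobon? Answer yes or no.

Derive the expected Fedenan reflex of *kilhubobon:
Fedenan: *kilhubobon
  kilhubobon → kirhubobon   [unconditioned shift]
  kirhubobon (rule 2 does not apply)
  kirhubobon → kirhobobon   [vowel merger]
  kirhobobon → kerhobobon   [vowel merger]
  giving Fedenan kerhobobon.
Fedenan 'kerhobobon' matches the regular reflex exactly, so the pair is cognate.

yes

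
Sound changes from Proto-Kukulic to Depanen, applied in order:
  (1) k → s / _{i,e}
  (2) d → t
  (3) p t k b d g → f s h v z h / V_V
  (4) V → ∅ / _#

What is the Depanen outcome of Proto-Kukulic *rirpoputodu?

Depanen: start from *rirpoputodu.
  rule 1: no change — rirpoputodu
  rule 2 (unconditioned shift): rirpoputodu → rirpoputotu
  rule 3 (intervocalic lenition): rirpoputotu → rirpofusosu
  rule 4 (apocope): rirpofusosu → rirpofusos
  ⇒ Depanen rirpofusos

rirpofusos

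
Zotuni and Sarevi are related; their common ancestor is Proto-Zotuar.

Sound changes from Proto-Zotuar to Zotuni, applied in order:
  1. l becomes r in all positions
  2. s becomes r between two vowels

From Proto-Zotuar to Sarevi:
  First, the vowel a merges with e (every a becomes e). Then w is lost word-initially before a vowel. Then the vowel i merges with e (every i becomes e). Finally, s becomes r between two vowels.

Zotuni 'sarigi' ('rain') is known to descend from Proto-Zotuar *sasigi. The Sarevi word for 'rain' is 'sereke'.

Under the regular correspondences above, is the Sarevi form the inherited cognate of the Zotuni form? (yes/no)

Derive the expected Sarevi reflex of *sasigi:
Sarevi: *sasigi
  sasigi → sesigi   [vowel merger]
  sesigi (rule 2 does not apply)
  sesigi → sesege   [vowel merger]
  sesege → serege   [rhotacism]
  giving Sarevi serege.
The regular Sarevi reflex would be 'serege', but the attested form is 'sereke'. The correspondence is irregular, so they are not cognates (the Sarevi form has a different source).

no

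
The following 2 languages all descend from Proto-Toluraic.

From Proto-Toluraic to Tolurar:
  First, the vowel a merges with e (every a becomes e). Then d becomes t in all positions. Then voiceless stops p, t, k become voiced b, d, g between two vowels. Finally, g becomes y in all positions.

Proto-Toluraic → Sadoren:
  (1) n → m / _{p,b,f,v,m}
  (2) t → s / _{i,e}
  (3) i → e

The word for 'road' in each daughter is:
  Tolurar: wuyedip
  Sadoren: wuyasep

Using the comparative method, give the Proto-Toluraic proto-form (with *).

*wuyatip

Position 6: Tolurar has i, Sadoren has e. Tolurar preserves i here (none of its changes turn any other segment into i), so the proto-segment is *i.
Position 4: Tolurar has e, Sadoren has a. Sadoren preserves a here (none of its changes turn any other segment into a), so the proto-segment is *a.
Position 5: Tolurar has d, Sadoren has s. Taking the neighbouring segments as reconstructed: Tolurar d could go back to *t or *d; Sadoren s could go back to *t or *s — the one source consistent with every daughter is *t.
The remaining positions agree across the daughters. Check the candidate against every language:
Tolurar: start from *wuyatip.
  rule 1 (vowel merger): wuyatip → wuyetip
  rule 2: no change — wuyetip
  rule 3 (intervocalic voicing): wuyetip → wuyedip
  rule 4: no change — wuyedip
  ⇒ Tolurar wuyedip
Sadoren: *wuyatip > wuyasip > wuyasep  (by palatalisation, vowel merger)
*wuyatip is the unique common source.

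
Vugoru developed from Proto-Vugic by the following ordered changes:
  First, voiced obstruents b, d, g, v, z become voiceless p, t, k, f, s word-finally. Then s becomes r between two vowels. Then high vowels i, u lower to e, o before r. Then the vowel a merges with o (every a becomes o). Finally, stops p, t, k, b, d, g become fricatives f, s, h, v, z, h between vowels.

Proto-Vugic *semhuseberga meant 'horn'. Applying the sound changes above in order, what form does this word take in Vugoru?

semhorevergo

Vugoru: *semhuseberga
  semhuseberga (rule 1 does not apply)
  semhuseberga → semhureberga   [rhotacism]
  semhureberga → semhoreberga   [pre-rhotic lowering]
  semhoreberga → semhorebergo   [vowel merger]
  semhorebergo → semhorevergo   [intervocalic lenition]
  giving Vugoru semhorevergo.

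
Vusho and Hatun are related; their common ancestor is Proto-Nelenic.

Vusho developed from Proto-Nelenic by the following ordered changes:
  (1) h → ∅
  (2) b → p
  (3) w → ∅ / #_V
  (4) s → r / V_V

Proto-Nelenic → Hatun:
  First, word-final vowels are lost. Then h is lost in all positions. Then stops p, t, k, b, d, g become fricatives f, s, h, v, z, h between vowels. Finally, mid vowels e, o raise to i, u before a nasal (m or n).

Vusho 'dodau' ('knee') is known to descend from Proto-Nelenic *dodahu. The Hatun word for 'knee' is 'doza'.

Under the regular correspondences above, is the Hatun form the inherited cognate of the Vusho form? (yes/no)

yes

Derive the expected Hatun reflex of *dodahu:
Hatun: *dodahu
  dodahu → dodah   [apocope]
  dodah → doda   [h-loss]
  doda → doza   [intervocalic lenition]
  doza (rule 4 does not apply)
  giving Hatun doza.
Hatun 'doza' matches the regular reflex exactly, so the pair is cognate.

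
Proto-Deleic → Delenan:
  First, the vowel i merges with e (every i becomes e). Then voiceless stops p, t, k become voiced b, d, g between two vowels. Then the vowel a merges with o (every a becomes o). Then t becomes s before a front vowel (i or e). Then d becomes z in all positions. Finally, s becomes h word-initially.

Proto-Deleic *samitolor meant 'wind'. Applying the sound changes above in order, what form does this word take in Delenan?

homezolor

Delenan: *samitolor > sametolor > samedolor > somedolor > somezolor > homezolor  (by vowel merger, intervocalic voicing, vowel merger, unconditioned shift, debuccalisation)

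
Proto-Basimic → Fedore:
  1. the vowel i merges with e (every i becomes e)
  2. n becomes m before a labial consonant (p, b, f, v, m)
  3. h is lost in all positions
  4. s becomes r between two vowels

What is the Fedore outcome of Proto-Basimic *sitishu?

seteru

Fedore: start from *sitishu.
  rule 1 (vowel merger): sitishu → seteshu
  rule 2: no change — seteshu
  rule 3 (h-loss): seteshu → setesu
  rule 4 (rhotacism): setesu → seteru
  ⇒ Fedore seteru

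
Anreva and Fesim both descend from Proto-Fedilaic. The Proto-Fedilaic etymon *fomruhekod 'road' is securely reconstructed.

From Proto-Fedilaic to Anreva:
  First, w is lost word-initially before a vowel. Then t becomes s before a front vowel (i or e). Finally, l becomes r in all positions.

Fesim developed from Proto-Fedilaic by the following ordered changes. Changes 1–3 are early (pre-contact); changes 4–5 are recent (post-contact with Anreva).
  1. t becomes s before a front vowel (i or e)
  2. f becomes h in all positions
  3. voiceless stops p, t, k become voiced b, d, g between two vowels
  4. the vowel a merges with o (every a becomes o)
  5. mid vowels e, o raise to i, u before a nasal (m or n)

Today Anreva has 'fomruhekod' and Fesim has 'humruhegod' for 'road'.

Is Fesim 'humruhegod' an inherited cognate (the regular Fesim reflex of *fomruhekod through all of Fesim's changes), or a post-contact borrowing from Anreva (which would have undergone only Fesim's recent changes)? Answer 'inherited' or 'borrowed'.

If inherited, *fomruhekod would pass through all of Fesim's changes:
Fesim: start from *fomruhekod.
  rule 1: no change — fomruhekod
  rule 2 (unconditioned shift): fomruhekod → homruhekod
  rule 3 (intervocalic voicing): homruhekod → homruhegod
  rule 4: no change — homruhegod
  rule 5 (pre-nasal raising): homruhegod → humruhegod
  ⇒ Fesim humruhegod
If borrowed from Anreva 'fomruhekod' after the early changes, it would undergo only the recent ones:
  rule 4 (vowel merger): no change (fomruhekod)
  rule 5 (pre-nasal raising): fomruhekod → fumruhekod
  ⇒ as a loan: fumruhekod
Fesim 'humruhegod' matches the inherited outcome exactly, so it is an inherited cognate, not a loan.

inherited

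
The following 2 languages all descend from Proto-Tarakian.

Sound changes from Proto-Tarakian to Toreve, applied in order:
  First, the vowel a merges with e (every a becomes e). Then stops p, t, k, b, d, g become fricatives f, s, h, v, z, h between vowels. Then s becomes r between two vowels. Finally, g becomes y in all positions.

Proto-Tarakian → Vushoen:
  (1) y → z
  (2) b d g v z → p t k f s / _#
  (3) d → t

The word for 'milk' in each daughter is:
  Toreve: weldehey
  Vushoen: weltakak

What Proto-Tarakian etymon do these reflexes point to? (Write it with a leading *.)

*weldakag

Position 5: Toreve has e, Vushoen has a. Vushoen preserves a here (none of its changes turn any other segment into a), so the proto-segment is *a.
Position 4: Toreve has d, Vushoen has t. Toreve preserves d here (none of its changes turn any other segment into d), so the proto-segment is *d.
Position 6: Toreve has h, Vushoen has k. Taking the neighbouring segments as reconstructed: Toreve h could go back to *k or *g or *h; Vushoen k can only go back to *k — the one source consistent with every daughter is *k.
This points to *weldakag. Verify forward in each daughter:
Toreve: *weldakag > weldekeg > weldeheg > weldehey  (by vowel merger, intervocalic lenition, unconditioned shift)
Vushoen: start from *weldakag.
  rule 1: no change — weldakag
  rule 2 (final devoicing): weldakag → weldakak
  rule 3 (unconditioned shift): weldakak → weltakak
  ⇒ Vushoen weltakak
*weldakag is the unique common source.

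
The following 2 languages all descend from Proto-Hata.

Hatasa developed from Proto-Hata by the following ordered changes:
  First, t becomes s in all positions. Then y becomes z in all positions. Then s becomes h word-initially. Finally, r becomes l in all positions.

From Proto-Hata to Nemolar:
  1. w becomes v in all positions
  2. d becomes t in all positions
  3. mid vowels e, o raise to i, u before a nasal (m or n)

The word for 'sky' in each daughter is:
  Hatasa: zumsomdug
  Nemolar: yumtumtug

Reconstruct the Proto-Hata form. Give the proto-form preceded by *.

Position 1: Hatasa has z, Nemolar has y. Nemolar preserves y here (none of its changes turn any other segment into y), so the proto-segment is *y.
Position 7: Hatasa has d, Nemolar has t. Hatasa preserves d here (none of its changes turn any other segment into d), so the proto-segment is *d.
Continuing position by position gives *yumtomdug; check it forward:
Hatasa: *yumtomdug
  yumtomdug → yumsomdug   [unconditioned shift]
  yumsomdug → zumsomdug   [unconditioned shift]
  zumsomdug (rule 3 does not apply)
  zumsomdug (rule 4 does not apply)
  giving Hatasa zumsomdug.
Nemolar: *yumtomdug
  yumtomdug (rule 1 does not apply)
  yumtomdug → yumtomtug   [unconditioned shift]
  yumtomtug → yumtumtug   [pre-nasal raising]
  giving Nemolar yumtumtug.
No other proto-form is consistent with every reflex, so the reconstruction is *yumtomdug.

*yumtomdug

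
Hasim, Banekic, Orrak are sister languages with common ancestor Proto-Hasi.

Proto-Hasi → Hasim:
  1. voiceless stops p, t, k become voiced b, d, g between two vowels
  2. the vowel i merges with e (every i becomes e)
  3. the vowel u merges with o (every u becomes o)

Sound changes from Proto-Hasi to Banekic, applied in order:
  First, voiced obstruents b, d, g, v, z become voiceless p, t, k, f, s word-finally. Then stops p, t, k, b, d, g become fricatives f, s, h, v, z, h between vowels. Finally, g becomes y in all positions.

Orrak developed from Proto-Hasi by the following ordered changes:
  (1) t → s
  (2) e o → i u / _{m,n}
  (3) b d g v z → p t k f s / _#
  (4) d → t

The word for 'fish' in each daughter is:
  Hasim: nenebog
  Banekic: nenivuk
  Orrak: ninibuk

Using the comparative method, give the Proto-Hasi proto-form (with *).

Position 2: Hasim has e, Banekic has e, Orrak has i. Banekic preserves e here (none of its changes turn any other segment into e), so the proto-segment is *e.
Position 5: Hasim has b, Banekic has v, Orrak has b. Orrak preserves b here (none of its changes turn any other segment into b), so the proto-segment is *b.
Position 4: Hasim has e, Banekic has i, Orrak has i. Banekic preserves i here (none of its changes turn any other segment into i), so the proto-segment is *i.
This points to *nenibug. Verify forward in each daughter:
Hasim: *nenibug > nenebug > nenebog  (by vowel merger, vowel merger)
Banekic: start from *nenibug.
  rule 1 (final devoicing): nenibug → nenibuk
  rule 2 (intervocalic lenition): nenibuk → nenivuk
  rule 3: no change — nenivuk
  ⇒ Banekic nenivuk
Orrak: *nenibug > ninibug > ninibuk  (by pre-nasal raising, final devoicing)
No other proto-form is consistent with every reflex, so the reconstruction is *nenibug.

*nenibug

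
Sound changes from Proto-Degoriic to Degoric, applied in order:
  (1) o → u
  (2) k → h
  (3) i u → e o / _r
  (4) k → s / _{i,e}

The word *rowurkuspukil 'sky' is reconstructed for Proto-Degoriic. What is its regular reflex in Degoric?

Degoric: *rowurkuspukil > ruwurkuspukil > ruwurhuspuhil > ruworhuspuhil  (by vowel merger, unconditioned shift, pre-rhotic lowering)

ruworhuspuhil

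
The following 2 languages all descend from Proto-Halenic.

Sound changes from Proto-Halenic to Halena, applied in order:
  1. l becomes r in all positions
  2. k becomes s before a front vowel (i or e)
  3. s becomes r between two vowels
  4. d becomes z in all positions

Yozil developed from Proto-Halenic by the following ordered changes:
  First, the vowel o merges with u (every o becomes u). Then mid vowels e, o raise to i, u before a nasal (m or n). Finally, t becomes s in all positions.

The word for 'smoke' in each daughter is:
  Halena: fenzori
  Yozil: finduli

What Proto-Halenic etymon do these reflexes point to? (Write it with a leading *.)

Position 5: Halena has o, Yozil has u. Halena preserves o here (none of its changes turn any other segment into o), so the proto-segment is *o.
Position 4: Halena has z, Yozil has d. Yozil preserves d here (none of its changes turn any other segment into d), so the proto-segment is *d.
Continuing position by position gives *fendoli; check it forward:
Halena: *fendoli
  fendoli → fendori   [unconditioned shift]
  fendori (rule 2 does not apply)
  fendori (rule 3 does not apply)
  fendori → fenzori   [unconditioned shift]
  giving Halena fenzori.
Yozil: *fendoli
  fendoli → fenduli   [vowel merger]
  fenduli → finduli   [pre-nasal raising]
  finduli (rule 3 does not apply)
  giving Yozil finduli.
Only *fendoli yields all of Halena fenzori, Yozil finduli.

*fendoli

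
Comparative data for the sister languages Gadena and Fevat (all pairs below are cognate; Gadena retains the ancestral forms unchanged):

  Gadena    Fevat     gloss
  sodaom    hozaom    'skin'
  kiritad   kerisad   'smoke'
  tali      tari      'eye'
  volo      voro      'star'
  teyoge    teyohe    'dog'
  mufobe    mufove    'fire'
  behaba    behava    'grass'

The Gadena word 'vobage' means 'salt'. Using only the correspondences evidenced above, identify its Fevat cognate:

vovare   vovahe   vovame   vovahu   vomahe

vovahe

behaba ~ behava — Gadena b corresponds to Fevat v between vowels (before a back vowel).
teyoge ~ teyohe — Gadena g corresponds to Fevat h between vowels (before a front vowel).
Applying these to Gadena 'vobage':
  vobage → vovage   (b→v between vowels (before a back vowel))
  vovage → vovahe   (g→h between vowels (before a front vowel))
So the Fevat cognate is 'vovahe'.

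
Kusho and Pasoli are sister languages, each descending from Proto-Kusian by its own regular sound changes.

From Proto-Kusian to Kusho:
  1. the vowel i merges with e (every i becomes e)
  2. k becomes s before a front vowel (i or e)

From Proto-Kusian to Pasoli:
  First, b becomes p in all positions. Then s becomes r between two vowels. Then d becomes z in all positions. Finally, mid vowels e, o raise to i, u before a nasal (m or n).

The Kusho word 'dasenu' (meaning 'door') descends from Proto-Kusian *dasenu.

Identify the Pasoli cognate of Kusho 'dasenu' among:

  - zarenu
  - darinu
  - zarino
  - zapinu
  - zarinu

zarinu

Pasoli: *dasenu > darenu > zarenu > zarinu  (by rhotacism, unconditioned shift, pre-nasal raising)
Only 'zarinu' matches the regular Pasoli development of *dasenu.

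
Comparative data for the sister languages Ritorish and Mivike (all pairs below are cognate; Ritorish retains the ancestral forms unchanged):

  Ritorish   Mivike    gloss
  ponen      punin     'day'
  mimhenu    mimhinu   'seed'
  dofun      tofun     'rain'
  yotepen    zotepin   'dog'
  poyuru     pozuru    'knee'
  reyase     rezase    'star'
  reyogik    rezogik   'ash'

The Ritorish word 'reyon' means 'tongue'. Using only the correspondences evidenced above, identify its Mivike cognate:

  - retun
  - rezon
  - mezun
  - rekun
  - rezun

rezun

reyogik ~ rezogik — Ritorish y corresponds to Mivike z between vowels (before a back vowel).
ponen ~ punin — Ritorish o corresponds to Mivike u after a consonant, before a nasal.
Applying these to Ritorish 'reyon':
  reyon → rezon   (y→z between vowels (before a back vowel))
  rezon → rezun   (o→u after a consonant, before a nasal)
So the Mivike cognate is 'rezun'.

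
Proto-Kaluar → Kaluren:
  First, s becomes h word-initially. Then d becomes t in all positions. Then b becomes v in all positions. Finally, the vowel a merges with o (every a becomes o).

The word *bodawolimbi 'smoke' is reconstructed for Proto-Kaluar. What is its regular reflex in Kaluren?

votowolimvi

Kaluren: *bodawolimbi > botawolimbi > votawolimvi > votowolimvi  (by unconditioned shift, unconditioned shift, vowel merger)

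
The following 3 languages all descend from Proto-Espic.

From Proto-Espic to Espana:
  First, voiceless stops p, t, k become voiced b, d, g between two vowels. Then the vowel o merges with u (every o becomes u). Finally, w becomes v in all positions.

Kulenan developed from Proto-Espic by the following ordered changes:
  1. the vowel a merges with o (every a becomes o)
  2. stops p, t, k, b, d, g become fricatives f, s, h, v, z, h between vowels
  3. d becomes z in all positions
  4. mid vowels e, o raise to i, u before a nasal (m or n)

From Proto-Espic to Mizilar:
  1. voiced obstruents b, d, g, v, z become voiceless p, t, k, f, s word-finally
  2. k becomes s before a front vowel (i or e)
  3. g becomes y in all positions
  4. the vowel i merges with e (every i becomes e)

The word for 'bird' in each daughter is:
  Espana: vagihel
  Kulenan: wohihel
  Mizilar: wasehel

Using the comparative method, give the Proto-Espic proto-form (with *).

*wakihel

Position 4: Espana has i, Kulenan has i, Mizilar has e. Espana preserves i here (none of its changes turn any other segment into i), so the proto-segment is *i.
Position 3: Espana has g, Kulenan has h, Mizilar has s. Taking the neighbouring segments as reconstructed: Espana g could go back to *k or *g; Kulenan h could go back to *k or *g or *h; Mizilar s could go back to *k or *s — the one source consistent with every daughter is *k.
Verify the candidate proto-form against each daughter:
Espana: *wakihel
  wakihel → wagihel   [intervocalic voicing]
  wagihel (rule 2 does not apply)
  wagihel → vagihel   [unconditioned shift]
  giving Espana vagihel.
Kulenan: *wakihel
  wakihel → wokihel   [vowel merger]
  wokihel → wohihel   [intervocalic lenition]
  wohihel (rule 3 does not apply)
  wohihel (rule 4 does not apply)
  giving Kulenan wohihel.
Mizilar: *wakihel > wasihel > wasehel  (by palatalisation, vowel merger)
No other proto-form is consistent with every reflex, so the reconstruction is *wakihel.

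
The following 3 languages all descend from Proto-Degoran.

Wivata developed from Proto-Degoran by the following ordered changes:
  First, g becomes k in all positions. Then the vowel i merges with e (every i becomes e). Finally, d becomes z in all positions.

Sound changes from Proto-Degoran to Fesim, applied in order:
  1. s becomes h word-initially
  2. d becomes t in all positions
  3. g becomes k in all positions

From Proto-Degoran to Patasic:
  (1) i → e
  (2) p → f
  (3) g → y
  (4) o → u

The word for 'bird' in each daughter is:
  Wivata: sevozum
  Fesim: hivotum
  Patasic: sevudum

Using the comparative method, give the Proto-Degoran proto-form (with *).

Position 2: Wivata has e, Fesim has i, Patasic has e. Fesim preserves i here (none of its changes turn any other segment into i), so the proto-segment is *i.
Position 1: Wivata has s, Fesim has h, Patasic has s. Wivata preserves s here (none of its changes turn any other segment into s), so the proto-segment is *s.
This points to *sivodum. Verify forward in each daughter:
Wivata: start from *sivodum.
  rule 1: no change — sivodum
  rule 2 (vowel merger): sivodum → sevodum
  rule 3 (unconditioned shift): sevodum → sevozum
  ⇒ Wivata sevozum
Fesim: start from *sivodum.
  rule 1 (debuccalisation): sivodum → hivodum
  rule 2 (unconditioned shift): hivodum → hivotum
  rule 3: no change — hivotum
  ⇒ Fesim hivotum
Patasic: start from *sivodum.
  rule 1 (vowel merger): sivodum → sevodum
  rule 2: no change — sevodum
  rule 3: no change — sevodum
  rule 4 (vowel merger): sevodum → sevudum
  ⇒ Patasic sevudum
*sivodum is the unique common source.

*sivodum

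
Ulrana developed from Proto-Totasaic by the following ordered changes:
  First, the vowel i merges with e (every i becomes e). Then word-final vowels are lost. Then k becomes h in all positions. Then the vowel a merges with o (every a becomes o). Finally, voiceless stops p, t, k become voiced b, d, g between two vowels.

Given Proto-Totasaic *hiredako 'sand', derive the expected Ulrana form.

heredoh

Ulrana: *hiredako
  hiredako → heredako   [vowel merger]
  heredako → heredak   [apocope]
  heredak → heredah   [unconditioned shift]
  heredah → heredoh   [vowel merger]
  heredoh (rule 5 does not apply)
  giving Ulrana heredoh.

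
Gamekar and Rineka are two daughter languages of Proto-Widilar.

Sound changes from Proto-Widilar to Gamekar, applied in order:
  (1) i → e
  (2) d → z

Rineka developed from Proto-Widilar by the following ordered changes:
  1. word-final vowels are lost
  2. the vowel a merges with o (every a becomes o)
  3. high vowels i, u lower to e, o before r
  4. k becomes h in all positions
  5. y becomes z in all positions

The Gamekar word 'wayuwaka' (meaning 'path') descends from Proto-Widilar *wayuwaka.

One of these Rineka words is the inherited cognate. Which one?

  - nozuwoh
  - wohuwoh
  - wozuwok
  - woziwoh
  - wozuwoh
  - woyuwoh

Rineka: start from *wayuwaka.
  rule 1 (apocope): wayuwaka → wayuwak
  rule 2 (vowel merger): wayuwak → woyuwok
  rule 3: no change — woyuwok
  rule 4 (unconditioned shift): woyuwok → woyuwoh
  rule 5 (unconditioned shift): woyuwoh → wozuwoh
  ⇒ Rineka wozuwoh
The other candidates each miss or misapply at least one Rineka change.

wozuwoh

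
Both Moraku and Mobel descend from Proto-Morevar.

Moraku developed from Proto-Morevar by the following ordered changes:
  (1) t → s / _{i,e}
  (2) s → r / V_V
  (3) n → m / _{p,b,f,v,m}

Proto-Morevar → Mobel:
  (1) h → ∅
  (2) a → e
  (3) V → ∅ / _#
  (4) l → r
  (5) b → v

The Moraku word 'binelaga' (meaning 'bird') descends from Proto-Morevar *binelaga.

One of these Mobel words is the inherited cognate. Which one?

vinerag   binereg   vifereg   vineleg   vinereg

vinereg

Mobel: *binelaga > binelege > bineleg > binereg > vinereg  (by vowel merger, apocope, unconditioned shift, unconditioned shift)
The other candidates each miss or misapply at least one Mobel change.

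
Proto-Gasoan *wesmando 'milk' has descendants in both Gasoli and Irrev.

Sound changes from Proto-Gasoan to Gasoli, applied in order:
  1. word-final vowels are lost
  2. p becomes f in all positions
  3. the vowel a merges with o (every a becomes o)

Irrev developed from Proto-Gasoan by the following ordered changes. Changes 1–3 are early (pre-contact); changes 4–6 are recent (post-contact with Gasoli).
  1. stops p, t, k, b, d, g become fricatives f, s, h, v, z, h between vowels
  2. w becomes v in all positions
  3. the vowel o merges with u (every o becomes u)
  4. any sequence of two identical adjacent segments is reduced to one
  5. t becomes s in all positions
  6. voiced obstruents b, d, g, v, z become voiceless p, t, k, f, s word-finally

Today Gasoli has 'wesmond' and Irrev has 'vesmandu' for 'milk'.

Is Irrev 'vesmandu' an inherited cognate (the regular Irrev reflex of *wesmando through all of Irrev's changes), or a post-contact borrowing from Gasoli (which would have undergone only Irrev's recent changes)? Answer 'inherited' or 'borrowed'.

inherited

If inherited, *wesmando would pass through all of Irrev's changes:
Irrev: *wesmando > vesmando > vesmandu  (by unconditioned shift, vowel merger)
If borrowed from Gasoli 'wesmond' after the early changes, it would undergo only the recent ones:
  rule 4 (degemination): no change (wesmond)
  rule 5 (unconditioned shift): no change (wesmond)
  rule 6 (final devoicing): wesmond → wesmont
  ⇒ as a loan: wesmont
Irrev 'vesmandu' matches the inherited outcome exactly, so it is an inherited cognate, not a loan.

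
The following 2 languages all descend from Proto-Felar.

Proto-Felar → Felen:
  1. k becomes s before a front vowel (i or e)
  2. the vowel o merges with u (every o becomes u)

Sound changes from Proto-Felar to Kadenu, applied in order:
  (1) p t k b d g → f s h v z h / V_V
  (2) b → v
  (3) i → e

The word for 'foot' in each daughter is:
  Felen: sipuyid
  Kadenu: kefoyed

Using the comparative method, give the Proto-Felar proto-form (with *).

*kipoyid

Position 2: Felen has i, Kadenu has e. Felen preserves i here (none of its changes turn any other segment into i), so the proto-segment is *i.
Position 6: Felen has i, Kadenu has e. Felen preserves i here (none of its changes turn any other segment into i), so the proto-segment is *i.
Position 3: Felen has p, Kadenu has f. Felen preserves p here (none of its changes turn any other segment into p), so the proto-segment is *p.
This points to *kipoyid. Verify forward in each daughter:
Felen: *kipoyid > sipoyid > sipuyid  (by palatalisation, vowel merger)
Kadenu: *kipoyid > kifoyid > kefoyed  (by intervocalic lenition, vowel merger)
Only *kipoyid yields all of Felen sipuyid, Kadenu kefoyed.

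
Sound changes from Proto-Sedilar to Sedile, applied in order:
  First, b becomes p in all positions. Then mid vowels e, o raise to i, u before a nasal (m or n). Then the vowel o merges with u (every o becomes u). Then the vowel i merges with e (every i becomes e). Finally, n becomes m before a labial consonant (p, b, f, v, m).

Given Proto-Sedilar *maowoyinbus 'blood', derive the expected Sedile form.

Sedile: start from *maowoyinbus.
  rule 1 (unconditioned shift): maowoyinbus → maowoyinpus
  rule 2: no change — maowoyinpus
  rule 3 (vowel merger): maowoyinpus → mauwuyinpus
  rule 4 (vowel merger): mauwuyinpus → mauwuyenpus
  rule 5 (nasal place assimilation): mauwuyenpus → mauwuyempus
  ⇒ Sedile mauwuyempus

mauwuyempus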